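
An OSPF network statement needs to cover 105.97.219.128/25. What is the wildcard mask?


Subnet mask: 255.255.255.128
Wildcard = 255.255.255.255 - subnet mask
255 - 255 = 0
255 - 255 = 0
255 - 255 = 0
255 - 128 = 127
Wildcard: 0.0.0.127


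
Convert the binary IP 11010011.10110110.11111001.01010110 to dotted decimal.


11010011 = 211
10110110 = 182
11111001 = 249
01010110 = 86
IP: 211.182.249.86


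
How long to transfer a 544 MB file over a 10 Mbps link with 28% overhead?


Effective throughput = 10 * (1 - 28/100) = 7.2 Mbps
File size in Mb = 544 * 8 = 4352 Mb
Time = 4352 / 7.2
Time = 604.4444 seconds


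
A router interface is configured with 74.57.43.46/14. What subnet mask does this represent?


/14 means 14 network bits, 18 host bits
Binary: 11111111111111000000000000000000
Mask: 255.252.0.0


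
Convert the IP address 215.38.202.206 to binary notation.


215 = 11010111
38 = 00100110
202 = 11001010
206 = 11001110
Binary: 11010111.00100110.11001010.11001110


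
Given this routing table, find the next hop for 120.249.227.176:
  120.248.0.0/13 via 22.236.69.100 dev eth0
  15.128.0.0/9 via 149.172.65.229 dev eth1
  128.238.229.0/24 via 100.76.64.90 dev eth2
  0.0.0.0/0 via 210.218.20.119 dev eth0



Longest prefix match for 120.249.227.176:
  /13 120.248.0.0: MATCH
  /9 15.128.0.0: no
  /24 128.238.229.0: no
  /0 0.0.0.0: MATCH
Selected: next-hop 22.236.69.100 via eth0 (matched /13)


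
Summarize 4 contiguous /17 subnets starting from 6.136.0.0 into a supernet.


Original prefix: /17
Number of subnets: 4 = 2^2
New prefix = 17 - 2 = 15
Supernet: 6.136.0.0/15


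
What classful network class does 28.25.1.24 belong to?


First octet: 28
Binary: 00011100
0xxxxxxx -> Class A (1-126)
Class A, default mask 255.0.0.0 (/8)


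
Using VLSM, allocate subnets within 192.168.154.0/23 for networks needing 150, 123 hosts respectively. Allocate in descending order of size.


150 hosts -> /24 (254 usable): 192.168.154.0/24
123 hosts -> /25 (126 usable): 192.168.155.0/25
Allocation: 192.168.154.0/24 (150 hosts, 254 usable); 192.168.155.0/25 (123 hosts, 126 usable)


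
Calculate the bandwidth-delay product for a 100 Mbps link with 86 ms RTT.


BDP = bandwidth * RTT
= 100 Mbps * 86 ms
= 100 * 1e6 * 86 / 1000 bits
= 8600000 bits
= 1075000 bytes
= 1049.8047 KB
BDP = 8600000 bits (1075000 bytes)


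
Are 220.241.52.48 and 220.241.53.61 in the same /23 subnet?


Mask: 255.255.254.0
220.241.52.48 AND mask = 220.241.52.0
220.241.53.61 AND mask = 220.241.52.0
Yes, same subnet (220.241.52.0)


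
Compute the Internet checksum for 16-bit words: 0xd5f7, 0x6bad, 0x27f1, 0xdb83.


Sum all words (with carry folding):
+ 0xd5f7 = 0xd5f7
+ 0x6bad = 0x41a5
+ 0x27f1 = 0x6996
+ 0xdb83 = 0x451a
One's complement: ~0x451a
Checksum = 0xbae5


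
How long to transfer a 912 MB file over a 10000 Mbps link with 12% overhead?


Effective throughput = 10000 * (1 - 12/100) = 8800 Mbps
File size in Mb = 912 * 8 = 7296 Mb
Time = 7296 / 8800
Time = 0.8291 seconds


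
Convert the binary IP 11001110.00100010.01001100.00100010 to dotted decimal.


11001110 = 206
00100010 = 34
01001100 = 76
00100010 = 34
IP: 206.34.76.34


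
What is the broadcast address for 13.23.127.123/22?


Network: 13.23.124.0/22
Host bits = 10
Set all host bits to 1:
Broadcast: 13.23.127.255


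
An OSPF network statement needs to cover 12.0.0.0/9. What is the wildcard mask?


Subnet mask: 255.128.0.0
Wildcard = 255.255.255.255 - subnet mask
255 - 255 = 0
255 - 128 = 127
255 - 0 = 255
255 - 0 = 255
Wildcard: 0.127.255.255


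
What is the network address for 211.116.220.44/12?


IP:   11010011.01110100.11011100.00101100
Mask: 11111111.11110000.00000000.00000000
AND operation:
Net:  11010011.01110000.00000000.00000000
Network: 211.112.0.0/12


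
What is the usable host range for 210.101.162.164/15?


Network: 210.100.0.0
Broadcast: 210.101.255.255
First usable = network + 1
Last usable = broadcast - 1
Range: 210.100.0.1 to 210.101.255.254


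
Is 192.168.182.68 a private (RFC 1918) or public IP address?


RFC 1918 private ranges:
  10.0.0.0/8 (10.0.0.0 - 10.255.255.255)
  172.16.0.0/12 (172.16.0.0 - 172.31.255.255)
  192.168.0.0/16 (192.168.0.0 - 192.168.255.255)
Private (in 192.168.0.0/16)


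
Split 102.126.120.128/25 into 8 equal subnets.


New prefix = 25 + 3 = 28
Each subnet has 16 addresses
  102.126.120.128/28
  102.126.120.144/28
  102.126.120.160/28
  102.126.120.176/28
  102.126.120.192/28
  102.126.120.208/28
  102.126.120.224/28
  102.126.120.240/28
Subnets: 102.126.120.128/28, 102.126.120.144/28, 102.126.120.160/28, 102.126.120.176/28, 102.126.120.192/28, 102.126.120.208/28, 102.126.120.224/28, 102.126.120.240/28


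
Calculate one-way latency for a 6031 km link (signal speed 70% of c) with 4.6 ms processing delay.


Speed = 0.7 * 3e5 km/s = 210000 km/s
Propagation delay = 6031 / 210000 = 0.0287 s = 28.719 ms
Processing delay = 4.6 ms
Total one-way latency = 33.319 ms


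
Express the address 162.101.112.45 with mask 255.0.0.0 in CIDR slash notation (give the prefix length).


Binary: 11111111.00000000.00000000.00000000
Count leading 1s
Prefix: /8


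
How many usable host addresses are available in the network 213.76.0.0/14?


Host bits = 32 - 14 = 18
Total addresses = 2^18 = 262144
Usable = total - 2 (network and broadcast)
Usable hosts: 262142


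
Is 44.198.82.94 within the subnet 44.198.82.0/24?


Subnet network: 44.198.82.0
Test IP AND mask: 44.198.82.0
Yes, 44.198.82.94 is in 44.198.82.0/24


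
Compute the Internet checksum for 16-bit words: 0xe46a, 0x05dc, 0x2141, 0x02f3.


Sum all words (with carry folding):
+ 0xe46a = 0xe46a
+ 0x05dc = 0xea46
+ 0x2141 = 0x0b88
+ 0x02f3 = 0x0e7b
One's complement: ~0x0e7b
Checksum = 0xf184


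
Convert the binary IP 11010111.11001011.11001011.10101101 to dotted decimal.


11010111 = 215
11001011 = 203
11001011 = 203
10101101 = 173
IP: 215.203.203.173


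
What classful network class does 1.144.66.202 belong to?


First octet: 1
Binary: 00000001
0xxxxxxx -> Class A (1-126)
Class A, default mask 255.0.0.0 (/8)


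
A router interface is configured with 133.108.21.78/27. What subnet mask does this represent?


/27 means 27 network bits, 5 host bits
Binary: 11111111111111111111111111100000
Mask: 255.255.255.224


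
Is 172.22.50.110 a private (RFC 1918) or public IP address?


RFC 1918 private ranges:
  10.0.0.0/8 (10.0.0.0 - 10.255.255.255)
  172.16.0.0/12 (172.16.0.0 - 172.31.255.255)
  192.168.0.0/16 (192.168.0.0 - 192.168.255.255)
Private (in 172.16.0.0/12)


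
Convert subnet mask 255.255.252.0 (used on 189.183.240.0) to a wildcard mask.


Subnet mask: 255.255.252.0
Wildcard = 255.255.255.255 - subnet mask
255 - 255 = 0
255 - 255 = 0
255 - 252 = 3
255 - 0 = 255
Wildcard: 0.0.3.255


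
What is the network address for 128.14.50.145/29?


IP:   10000000.00001110.00110010.10010001
Mask: 11111111.11111111.11111111.11111000
AND operation:
Net:  10000000.00001110.00110010.10010000
Network: 128.14.50.144/29


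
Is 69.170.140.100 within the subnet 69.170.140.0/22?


Subnet network: 69.170.140.0
Test IP AND mask: 69.170.140.0
Yes, 69.170.140.100 is in 69.170.140.0/22


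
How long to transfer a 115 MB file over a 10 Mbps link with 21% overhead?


Effective throughput = 10 * (1 - 21/100) = 7.9 Mbps
File size in Mb = 115 * 8 = 920 Mb
Time = 920 / 7.9
Time = 116.4557 seconds


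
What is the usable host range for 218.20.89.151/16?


Network: 218.20.0.0
Broadcast: 218.20.255.255
First usable = network + 1
Last usable = broadcast - 1
Range: 218.20.0.1 to 218.20.255.254


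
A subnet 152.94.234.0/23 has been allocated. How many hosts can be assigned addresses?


Host bits = 32 - 23 = 9
Total addresses = 2^9 = 512
Usable = total - 2 (network and broadcast)
Usable hosts: 510


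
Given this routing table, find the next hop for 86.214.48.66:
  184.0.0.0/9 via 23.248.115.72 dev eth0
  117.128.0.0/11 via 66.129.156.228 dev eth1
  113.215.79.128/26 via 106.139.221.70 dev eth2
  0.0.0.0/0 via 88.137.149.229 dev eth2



Longest prefix match for 86.214.48.66:
  /9 184.0.0.0: no
  /11 117.128.0.0: no
  /26 113.215.79.128: no
  /0 0.0.0.0: MATCH
Selected: next-hop 88.137.149.229 via eth2 (matched /0)


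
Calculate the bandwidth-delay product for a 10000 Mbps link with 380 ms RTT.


BDP = bandwidth * RTT
= 10000 Mbps * 380 ms
= 10000 * 1e6 * 380 / 1000 bits
= 3800000000 bits
= 475000000 bytes
= 463867.1875 KB
BDP = 3800000000 bits (475000000 bytes)


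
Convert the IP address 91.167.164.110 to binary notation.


91 = 01011011
167 = 10100111
164 = 10100100
110 = 01101110
Binary: 01011011.10100111.10100100.01101110


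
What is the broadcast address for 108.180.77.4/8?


Network: 108.0.0.0/8
Host bits = 24
Set all host bits to 1:
Broadcast: 108.255.255.255


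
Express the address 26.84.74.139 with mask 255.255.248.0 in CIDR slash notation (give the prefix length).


Binary: 11111111.11111111.11111000.00000000
Count leading 1s
Prefix: /21


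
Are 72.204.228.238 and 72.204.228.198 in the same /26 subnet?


Mask: 255.255.255.192
72.204.228.238 AND mask = 72.204.228.192
72.204.228.198 AND mask = 72.204.228.192
Yes, same subnet (72.204.228.192)


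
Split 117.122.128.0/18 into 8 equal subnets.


New prefix = 18 + 3 = 21
Each subnet has 2048 addresses
  117.122.128.0/21
  117.122.136.0/21
  117.122.144.0/21
  117.122.152.0/21
  117.122.160.0/21
  117.122.168.0/21
  117.122.176.0/21
  117.122.184.0/21
Subnets: 117.122.128.0/21, 117.122.136.0/21, 117.122.144.0/21, 117.122.152.0/21, 117.122.160.0/21, 117.122.168.0/21, 117.122.176.0/21, 117.122.184.0/21


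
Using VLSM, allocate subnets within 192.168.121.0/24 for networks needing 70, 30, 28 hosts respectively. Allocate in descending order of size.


70 hosts -> /25 (126 usable): 192.168.121.0/25
30 hosts -> /27 (30 usable): 192.168.121.128/27
28 hosts -> /27 (30 usable): 192.168.121.160/27
Allocation: 192.168.121.0/25 (70 hosts, 126 usable); 192.168.121.128/27 (30 hosts, 30 usable); 192.168.121.160/27 (28 hosts, 30 usable)


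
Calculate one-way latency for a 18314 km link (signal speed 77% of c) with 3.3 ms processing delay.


Speed = 0.77 * 3e5 km/s = 231000 km/s
Propagation delay = 18314 / 231000 = 0.0793 s = 79.2814 ms
Processing delay = 3.3 ms
Total one-way latency = 82.5814 ms


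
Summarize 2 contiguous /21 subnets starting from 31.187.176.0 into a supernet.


Original prefix: /21
Number of subnets: 2 = 2^1
New prefix = 21 - 1 = 20
Supernet: 31.187.176.0/20


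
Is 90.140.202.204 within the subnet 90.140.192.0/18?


Subnet network: 90.140.192.0
Test IP AND mask: 90.140.192.0
Yes, 90.140.202.204 is in 90.140.192.0/18


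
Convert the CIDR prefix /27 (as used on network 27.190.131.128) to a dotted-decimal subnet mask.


/27 means 27 network bits, 5 host bits
Binary: 11111111111111111111111111100000
Mask: 255.255.255.224


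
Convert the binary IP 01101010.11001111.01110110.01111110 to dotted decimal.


01101010 = 106
11001111 = 207
01110110 = 118
01111110 = 126
IP: 106.207.118.126


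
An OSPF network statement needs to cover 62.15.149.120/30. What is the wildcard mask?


Subnet mask: 255.255.255.252
Wildcard = 255.255.255.255 - subnet mask
255 - 255 = 0
255 - 255 = 0
255 - 255 = 0
255 - 252 = 3
Wildcard: 0.0.0.3


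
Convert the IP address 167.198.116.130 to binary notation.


167 = 10100111
198 = 11000110
116 = 01110100
130 = 10000010
Binary: 10100111.11000110.01110100.10000010


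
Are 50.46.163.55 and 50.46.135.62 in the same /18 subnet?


Mask: 255.255.192.0
50.46.163.55 AND mask = 50.46.128.0
50.46.135.62 AND mask = 50.46.128.0
Yes, same subnet (50.46.128.0)


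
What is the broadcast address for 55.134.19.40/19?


Network: 55.134.0.0/19
Host bits = 13
Set all host bits to 1:
Broadcast: 55.134.31.255


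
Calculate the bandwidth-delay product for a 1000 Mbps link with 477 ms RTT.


BDP = bandwidth * RTT
= 1000 Mbps * 477 ms
= 1000 * 1e6 * 477 / 1000 bits
= 477000000 bits
= 59625000 bytes
= 58227.5391 KB
BDP = 477000000 bits (59625000 bytes)


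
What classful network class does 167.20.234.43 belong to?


First octet: 167
Binary: 10100111
10xxxxxx -> Class B (128-191)
Class B, default mask 255.255.0.0 (/16)


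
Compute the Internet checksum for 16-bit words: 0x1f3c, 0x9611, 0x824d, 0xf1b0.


Sum all words (with carry folding):
+ 0x1f3c = 0x1f3c
+ 0x9611 = 0xb54d
+ 0x824d = 0x379b
+ 0xf1b0 = 0x294c
One's complement: ~0x294c
Checksum = 0xd6b3


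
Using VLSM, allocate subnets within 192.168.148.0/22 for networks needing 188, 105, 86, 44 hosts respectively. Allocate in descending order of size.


188 hosts -> /24 (254 usable): 192.168.148.0/24
105 hosts -> /25 (126 usable): 192.168.149.0/25
86 hosts -> /25 (126 usable): 192.168.149.128/25
44 hosts -> /26 (62 usable): 192.168.150.0/26
Allocation: 192.168.148.0/24 (188 hosts, 254 usable); 192.168.149.0/25 (105 hosts, 126 usable); 192.168.149.128/25 (86 hosts, 126 usable); 192.168.150.0/26 (44 hosts, 62 usable)


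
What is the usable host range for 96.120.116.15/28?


Network: 96.120.116.0
Broadcast: 96.120.116.15
First usable = network + 1
Last usable = broadcast - 1
Range: 96.120.116.1 to 96.120.116.14


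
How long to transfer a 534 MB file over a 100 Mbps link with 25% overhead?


Effective throughput = 100 * (1 - 25/100) = 75 Mbps
File size in Mb = 534 * 8 = 4272 Mb
Time = 4272 / 75
Time = 56.96 seconds


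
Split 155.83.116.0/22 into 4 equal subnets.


New prefix = 22 + 2 = 24
Each subnet has 256 addresses
  155.83.116.0/24
  155.83.117.0/24
  155.83.118.0/24
  155.83.119.0/24
Subnets: 155.83.116.0/24, 155.83.117.0/24, 155.83.118.0/24, 155.83.119.0/24


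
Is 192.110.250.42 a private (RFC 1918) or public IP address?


RFC 1918 private ranges:
  10.0.0.0/8 (10.0.0.0 - 10.255.255.255)
  172.16.0.0/12 (172.16.0.0 - 172.31.255.255)
  192.168.0.0/16 (192.168.0.0 - 192.168.255.255)
Public (not in any RFC 1918 range)


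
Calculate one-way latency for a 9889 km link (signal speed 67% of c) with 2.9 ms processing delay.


Speed = 0.67 * 3e5 km/s = 201000 km/s
Propagation delay = 9889 / 201000 = 0.0492 s = 49.199 ms
Processing delay = 2.9 ms
Total one-way latency = 52.099 ms


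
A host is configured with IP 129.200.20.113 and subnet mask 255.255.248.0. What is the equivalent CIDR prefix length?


Binary: 11111111.11111111.11111000.00000000
Count leading 1s
Prefix: /21


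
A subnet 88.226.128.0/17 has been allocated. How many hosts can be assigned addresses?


Host bits = 32 - 17 = 15
Total addresses = 2^15 = 32768
Usable = total - 2 (network and broadcast)
Usable hosts: 32766


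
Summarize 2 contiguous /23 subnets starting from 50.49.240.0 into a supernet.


Original prefix: /23
Number of subnets: 2 = 2^1
New prefix = 23 - 1 = 22
Supernet: 50.49.240.0/22


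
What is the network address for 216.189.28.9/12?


IP:   11011000.10111101.00011100.00001001
Mask: 11111111.11110000.00000000.00000000
AND operation:
Net:  11011000.10110000.00000000.00000000
Network: 216.176.0.0/12


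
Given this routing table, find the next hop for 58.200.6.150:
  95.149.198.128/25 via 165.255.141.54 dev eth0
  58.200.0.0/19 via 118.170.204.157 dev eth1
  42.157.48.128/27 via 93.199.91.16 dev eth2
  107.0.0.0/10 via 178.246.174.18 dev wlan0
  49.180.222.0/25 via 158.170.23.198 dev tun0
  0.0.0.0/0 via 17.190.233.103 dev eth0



Longest prefix match for 58.200.6.150:
  /25 95.149.198.128: no
  /19 58.200.0.0: MATCH
  /27 42.157.48.128: no
  /10 107.0.0.0: no
  /25 49.180.222.0: no
  /0 0.0.0.0: MATCH
Selected: next-hop 118.170.204.157 via eth1 (matched /19)


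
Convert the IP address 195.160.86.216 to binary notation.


195 = 11000011
160 = 10100000
86 = 01010110
216 = 11011000
Binary: 11000011.10100000.01010110.11011000


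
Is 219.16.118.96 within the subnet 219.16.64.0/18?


Subnet network: 219.16.64.0
Test IP AND mask: 219.16.64.0
Yes, 219.16.118.96 is in 219.16.64.0/18


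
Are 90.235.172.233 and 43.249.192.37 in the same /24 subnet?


Mask: 255.255.255.0
90.235.172.233 AND mask = 90.235.172.0
43.249.192.37 AND mask = 43.249.192.0
No, different subnets (90.235.172.0 vs 43.249.192.0)


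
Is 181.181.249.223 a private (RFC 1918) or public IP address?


RFC 1918 private ranges:
  10.0.0.0/8 (10.0.0.0 - 10.255.255.255)
  172.16.0.0/12 (172.16.0.0 - 172.31.255.255)
  192.168.0.0/16 (192.168.0.0 - 192.168.255.255)
Public (not in any RFC 1918 range)


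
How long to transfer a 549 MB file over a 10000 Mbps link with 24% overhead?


Effective throughput = 10000 * (1 - 24/100) = 7600 Mbps
File size in Mb = 549 * 8 = 4392 Mb
Time = 4392 / 7600
Time = 0.5779 seconds


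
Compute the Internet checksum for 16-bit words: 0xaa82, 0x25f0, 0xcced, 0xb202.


Sum all words (with carry folding):
+ 0xaa82 = 0xaa82
+ 0x25f0 = 0xd072
+ 0xcced = 0x9d60
+ 0xb202 = 0x4f63
One's complement: ~0x4f63
Checksum = 0xb09c


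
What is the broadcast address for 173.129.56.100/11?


Network: 173.128.0.0/11
Host bits = 21
Set all host bits to 1:
Broadcast: 173.159.255.255


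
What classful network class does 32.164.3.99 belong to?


First octet: 32
Binary: 00100000
0xxxxxxx -> Class A (1-126)
Class A, default mask 255.0.0.0 (/8)


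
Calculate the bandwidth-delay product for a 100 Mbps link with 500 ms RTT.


BDP = bandwidth * RTT
= 100 Mbps * 500 ms
= 100 * 1e6 * 500 / 1000 bits
= 50000000 bits
= 6250000 bytes
= 6103.5156 KB
BDP = 50000000 bits (6250000 bytes)


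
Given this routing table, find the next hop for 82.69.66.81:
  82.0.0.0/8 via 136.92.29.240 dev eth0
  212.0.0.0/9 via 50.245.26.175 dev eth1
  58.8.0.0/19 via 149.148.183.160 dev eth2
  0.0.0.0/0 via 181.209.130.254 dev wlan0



Longest prefix match for 82.69.66.81:
  /8 82.0.0.0: MATCH
  /9 212.0.0.0: no
  /19 58.8.0.0: no
  /0 0.0.0.0: MATCH
Selected: next-hop 136.92.29.240 via eth0 (matched /8)


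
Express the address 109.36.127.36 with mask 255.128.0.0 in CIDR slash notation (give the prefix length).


Binary: 11111111.10000000.00000000.00000000
Count leading 1s
Prefix: /9


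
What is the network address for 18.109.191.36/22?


IP:   00010010.01101101.10111111.00100100
Mask: 11111111.11111111.11111100.00000000
AND operation:
Net:  00010010.01101101.10111100.00000000
Network: 18.109.188.0/22


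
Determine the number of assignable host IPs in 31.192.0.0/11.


Host bits = 32 - 11 = 21
Total addresses = 2^21 = 2097152
Usable = total - 2 (network and broadcast)
Usable hosts: 2097150


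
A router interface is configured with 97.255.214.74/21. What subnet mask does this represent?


/21 means 21 network bits, 11 host bits
Binary: 11111111111111111111100000000000
Mask: 255.255.248.0


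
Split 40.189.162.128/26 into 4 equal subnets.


New prefix = 26 + 2 = 28
Each subnet has 16 addresses
  40.189.162.128/28
  40.189.162.144/28
  40.189.162.160/28
  40.189.162.176/28
Subnets: 40.189.162.128/28, 40.189.162.144/28, 40.189.162.160/28, 40.189.162.176/28


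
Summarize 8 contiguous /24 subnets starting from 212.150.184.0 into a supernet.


Original prefix: /24
Number of subnets: 8 = 2^3
New prefix = 24 - 3 = 21
Supernet: 212.150.184.0/21


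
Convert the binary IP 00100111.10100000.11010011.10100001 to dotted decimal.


00100111 = 39
10100000 = 160
11010011 = 211
10100001 = 161
IP: 39.160.211.161


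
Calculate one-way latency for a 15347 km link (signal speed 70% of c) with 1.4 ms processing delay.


Speed = 0.7 * 3e5 km/s = 210000 km/s
Propagation delay = 15347 / 210000 = 0.0731 s = 73.081 ms
Processing delay = 1.4 ms
Total one-way latency = 74.481 ms


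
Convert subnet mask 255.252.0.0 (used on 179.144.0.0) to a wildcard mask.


Subnet mask: 255.252.0.0
Wildcard = 255.255.255.255 - subnet mask
255 - 255 = 0
255 - 252 = 3
255 - 0 = 255
255 - 0 = 255
Wildcard: 0.3.255.255


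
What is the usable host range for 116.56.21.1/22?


Network: 116.56.20.0
Broadcast: 116.56.23.255
First usable = network + 1
Last usable = broadcast - 1
Range: 116.56.20.1 to 116.56.23.254


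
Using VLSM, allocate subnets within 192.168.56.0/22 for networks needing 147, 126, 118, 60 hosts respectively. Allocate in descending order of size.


147 hosts -> /24 (254 usable): 192.168.56.0/24
126 hosts -> /25 (126 usable): 192.168.57.0/25
118 hosts -> /25 (126 usable): 192.168.57.128/25
60 hosts -> /26 (62 usable): 192.168.58.0/26
Allocation: 192.168.56.0/24 (147 hosts, 254 usable); 192.168.57.0/25 (126 hosts, 126 usable); 192.168.57.128/25 (118 hosts, 126 usable); 192.168.58.0/26 (60 hosts, 62 usable)


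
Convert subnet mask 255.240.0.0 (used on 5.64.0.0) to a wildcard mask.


Subnet mask: 255.240.0.0
Wildcard = 255.255.255.255 - subnet mask
255 - 255 = 0
255 - 240 = 15
255 - 0 = 255
255 - 0 = 255
Wildcard: 0.15.255.255


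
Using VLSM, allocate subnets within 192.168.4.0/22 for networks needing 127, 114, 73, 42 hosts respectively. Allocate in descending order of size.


127 hosts -> /24 (254 usable): 192.168.4.0/24
114 hosts -> /25 (126 usable): 192.168.5.0/25
73 hosts -> /25 (126 usable): 192.168.5.128/25
42 hosts -> /26 (62 usable): 192.168.6.0/26
Allocation: 192.168.4.0/24 (127 hosts, 254 usable); 192.168.5.0/25 (114 hosts, 126 usable); 192.168.5.128/25 (73 hosts, 126 usable); 192.168.6.0/26 (42 hosts, 62 usable)


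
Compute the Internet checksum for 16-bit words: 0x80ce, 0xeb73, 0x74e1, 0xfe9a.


Sum all words (with carry folding):
+ 0x80ce = 0x80ce
+ 0xeb73 = 0x6c42
+ 0x74e1 = 0xe123
+ 0xfe9a = 0xdfbe
One's complement: ~0xdfbe
Checksum = 0x2041


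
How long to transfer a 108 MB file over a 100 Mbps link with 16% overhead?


Effective throughput = 100 * (1 - 16/100) = 84 Mbps
File size in Mb = 108 * 8 = 864 Mb
Time = 864 / 84
Time = 10.2857 seconds


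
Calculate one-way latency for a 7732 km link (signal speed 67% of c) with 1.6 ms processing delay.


Speed = 0.67 * 3e5 km/s = 201000 km/s
Propagation delay = 7732 / 201000 = 0.0385 s = 38.4677 ms
Processing delay = 1.6 ms
Total one-way latency = 40.0677 ms


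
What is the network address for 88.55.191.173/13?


IP:   01011000.00110111.10111111.10101101
Mask: 11111111.11111000.00000000.00000000
AND operation:
Net:  01011000.00110000.00000000.00000000
Network: 88.48.0.0/13


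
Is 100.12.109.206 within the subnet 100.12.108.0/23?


Subnet network: 100.12.108.0
Test IP AND mask: 100.12.108.0
Yes, 100.12.109.206 is in 100.12.108.0/23


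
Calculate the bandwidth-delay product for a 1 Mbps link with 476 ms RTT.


BDP = bandwidth * RTT
= 1 Mbps * 476 ms
= 1 * 1e6 * 476 / 1000 bits
= 476000 bits
= 59500 bytes
= 58.1055 KB
BDP = 476000 bits (59500 bytes)


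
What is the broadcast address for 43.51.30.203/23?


Network: 43.51.30.0/23
Host bits = 9
Set all host bits to 1:
Broadcast: 43.51.31.255


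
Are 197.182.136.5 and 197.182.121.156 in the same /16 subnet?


Mask: 255.255.0.0
197.182.136.5 AND mask = 197.182.0.0
197.182.121.156 AND mask = 197.182.0.0
Yes, same subnet (197.182.0.0)


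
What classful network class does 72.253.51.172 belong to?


First octet: 72
Binary: 01001000
0xxxxxxx -> Class A (1-126)
Class A, default mask 255.0.0.0 (/8)


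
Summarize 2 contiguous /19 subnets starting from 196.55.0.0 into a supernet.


Original prefix: /19
Number of subnets: 2 = 2^1
New prefix = 19 - 1 = 18
Supernet: 196.55.0.0/18


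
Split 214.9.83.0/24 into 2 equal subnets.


New prefix = 24 + 1 = 25
Each subnet has 128 addresses
  214.9.83.0/25
  214.9.83.128/25
Subnets: 214.9.83.0/25, 214.9.83.128/25


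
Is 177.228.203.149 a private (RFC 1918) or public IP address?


RFC 1918 private ranges:
  10.0.0.0/8 (10.0.0.0 - 10.255.255.255)
  172.16.0.0/12 (172.16.0.0 - 172.31.255.255)
  192.168.0.0/16 (192.168.0.0 - 192.168.255.255)
Public (not in any RFC 1918 range)


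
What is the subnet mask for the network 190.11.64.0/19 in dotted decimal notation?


/19 means 19 network bits, 13 host bits
Binary: 11111111111111111110000000000000
Mask: 255.255.224.0


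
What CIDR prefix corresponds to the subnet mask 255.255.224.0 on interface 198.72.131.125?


Binary: 11111111.11111111.11100000.00000000
Count leading 1s
Prefix: /19


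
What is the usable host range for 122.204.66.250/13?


Network: 122.200.0.0
Broadcast: 122.207.255.255
First usable = network + 1
Last usable = broadcast - 1
Range: 122.200.0.1 to 122.207.255.254


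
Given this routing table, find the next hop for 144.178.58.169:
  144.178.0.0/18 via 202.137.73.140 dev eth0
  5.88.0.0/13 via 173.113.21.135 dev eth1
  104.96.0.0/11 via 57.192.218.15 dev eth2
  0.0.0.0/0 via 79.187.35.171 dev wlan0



Longest prefix match for 144.178.58.169:
  /18 144.178.0.0: MATCH
  /13 5.88.0.0: no
  /11 104.96.0.0: no
  /0 0.0.0.0: MATCH
Selected: next-hop 202.137.73.140 via eth0 (matched /18)


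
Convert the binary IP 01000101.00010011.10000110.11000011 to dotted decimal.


01000101 = 69
00010011 = 19
10000110 = 134
11000011 = 195
IP: 69.19.134.195


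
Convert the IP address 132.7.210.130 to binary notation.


132 = 10000100
7 = 00000111
210 = 11010010
130 = 10000010
Binary: 10000100.00000111.11010010.10000010


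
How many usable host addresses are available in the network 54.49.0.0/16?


Host bits = 32 - 16 = 16
Total addresses = 2^16 = 65536
Usable = total - 2 (network and broadcast)
Usable hosts: 65534


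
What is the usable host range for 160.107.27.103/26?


Network: 160.107.27.64
Broadcast: 160.107.27.127
First usable = network + 1
Last usable = broadcast - 1
Range: 160.107.27.65 to 160.107.27.126


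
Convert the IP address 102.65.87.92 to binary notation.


102 = 01100110
65 = 01000001
87 = 01010111
92 = 01011100
Binary: 01100110.01000001.01010111.01011100


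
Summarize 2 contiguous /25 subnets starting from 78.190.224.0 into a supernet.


Original prefix: /25
Number of subnets: 2 = 2^1
New prefix = 25 - 1 = 24
Supernet: 78.190.224.0/24


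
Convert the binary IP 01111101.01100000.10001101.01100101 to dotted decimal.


01111101 = 125
01100000 = 96
10001101 = 141
01100101 = 101
IP: 125.96.141.101


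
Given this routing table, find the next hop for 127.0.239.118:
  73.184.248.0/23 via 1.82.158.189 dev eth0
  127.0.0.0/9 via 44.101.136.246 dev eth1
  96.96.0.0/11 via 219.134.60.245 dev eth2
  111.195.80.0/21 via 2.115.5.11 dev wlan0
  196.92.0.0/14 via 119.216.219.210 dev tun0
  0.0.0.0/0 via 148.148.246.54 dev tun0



Longest prefix match for 127.0.239.118:
  /23 73.184.248.0: no
  /9 127.0.0.0: MATCH
  /11 96.96.0.0: no
  /21 111.195.80.0: no
  /14 196.92.0.0: no
  /0 0.0.0.0: MATCH
Selected: next-hop 44.101.136.246 via eth1 (matched /9)


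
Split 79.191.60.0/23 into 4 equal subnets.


New prefix = 23 + 2 = 25
Each subnet has 128 addresses
  79.191.60.0/25
  79.191.60.128/25
  79.191.61.0/25
  79.191.61.128/25
Subnets: 79.191.60.0/25, 79.191.60.128/25, 79.191.61.0/25, 79.191.61.128/25


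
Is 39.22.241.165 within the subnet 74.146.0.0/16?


Subnet network: 74.146.0.0
Test IP AND mask: 39.22.0.0
No, 39.22.241.165 is not in 74.146.0.0/16


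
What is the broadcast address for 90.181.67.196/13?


Network: 90.176.0.0/13
Host bits = 19
Set all host bits to 1:
Broadcast: 90.183.255.255


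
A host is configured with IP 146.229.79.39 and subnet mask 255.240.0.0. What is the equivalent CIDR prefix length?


Binary: 11111111.11110000.00000000.00000000
Count leading 1s
Prefix: /12


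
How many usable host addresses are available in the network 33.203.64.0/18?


Host bits = 32 - 18 = 14
Total addresses = 2^14 = 16384
Usable = total - 2 (network and broadcast)
Usable hosts: 16382


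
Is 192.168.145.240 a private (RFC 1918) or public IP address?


RFC 1918 private ranges:
  10.0.0.0/8 (10.0.0.0 - 10.255.255.255)
  172.16.0.0/12 (172.16.0.0 - 172.31.255.255)
  192.168.0.0/16 (192.168.0.0 - 192.168.255.255)
Private (in 192.168.0.0/16)


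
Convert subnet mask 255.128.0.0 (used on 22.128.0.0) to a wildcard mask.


Subnet mask: 255.128.0.0
Wildcard = 255.255.255.255 - subnet mask
255 - 255 = 0
255 - 128 = 127
255 - 0 = 255
255 - 0 = 255
Wildcard: 0.127.255.255


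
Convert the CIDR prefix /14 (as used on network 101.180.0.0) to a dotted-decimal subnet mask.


/14 means 14 network bits, 18 host bits
Binary: 11111111111111000000000000000000
Mask: 255.252.0.0


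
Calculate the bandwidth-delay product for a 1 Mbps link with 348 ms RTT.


BDP = bandwidth * RTT
= 1 Mbps * 348 ms
= 1 * 1e6 * 348 / 1000 bits
= 348000 bits
= 43500 bytes
= 42.4805 KB
BDP = 348000 bits (43500 bytes)


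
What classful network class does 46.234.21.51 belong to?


First octet: 46
Binary: 00101110
0xxxxxxx -> Class A (1-126)
Class A, default mask 255.0.0.0 (/8)


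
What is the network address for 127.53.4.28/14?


IP:   01111111.00110101.00000100.00011100
Mask: 11111111.11111100.00000000.00000000
AND operation:
Net:  01111111.00110100.00000000.00000000
Network: 127.52.0.0/14


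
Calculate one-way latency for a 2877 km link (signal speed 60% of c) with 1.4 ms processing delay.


Speed = 0.6 * 3e5 km/s = 180000 km/s
Propagation delay = 2877 / 180000 = 0.016 s = 15.9833 ms
Processing delay = 1.4 ms
Total one-way latency = 17.3833 ms


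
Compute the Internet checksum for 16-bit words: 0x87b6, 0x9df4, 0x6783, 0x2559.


Sum all words (with carry folding):
+ 0x87b6 = 0x87b6
+ 0x9df4 = 0x25ab
+ 0x6783 = 0x8d2e
+ 0x2559 = 0xb287
One's complement: ~0xb287
Checksum = 0x4d78


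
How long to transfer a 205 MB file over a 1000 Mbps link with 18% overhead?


Effective throughput = 1000 * (1 - 18/100) = 820.0 Mbps
File size in Mb = 205 * 8 = 1640 Mb
Time = 1640 / 820.0
Time = 2.0 seconds


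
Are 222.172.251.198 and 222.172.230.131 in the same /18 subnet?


Mask: 255.255.192.0
222.172.251.198 AND mask = 222.172.192.0
222.172.230.131 AND mask = 222.172.192.0
Yes, same subnet (222.172.192.0)


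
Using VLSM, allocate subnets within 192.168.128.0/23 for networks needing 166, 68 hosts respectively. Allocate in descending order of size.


166 hosts -> /24 (254 usable): 192.168.128.0/24
68 hosts -> /25 (126 usable): 192.168.129.0/25
Allocation: 192.168.128.0/24 (166 hosts, 254 usable); 192.168.129.0/25 (68 hosts, 126 usable)


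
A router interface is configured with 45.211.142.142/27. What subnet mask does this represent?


/27 means 27 network bits, 5 host bits
Binary: 11111111111111111111111111100000
Mask: 255.255.255.224


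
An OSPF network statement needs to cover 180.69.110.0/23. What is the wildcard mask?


Subnet mask: 255.255.254.0
Wildcard = 255.255.255.255 - subnet mask
255 - 255 = 0
255 - 255 = 0
255 - 254 = 1
255 - 0 = 255
Wildcard: 0.0.1.255


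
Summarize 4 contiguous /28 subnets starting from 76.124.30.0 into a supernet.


Original prefix: /28
Number of subnets: 4 = 2^2
New prefix = 28 - 2 = 26
Supernet: 76.124.30.0/26


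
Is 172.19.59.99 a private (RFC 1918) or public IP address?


RFC 1918 private ranges:
  10.0.0.0/8 (10.0.0.0 - 10.255.255.255)
  172.16.0.0/12 (172.16.0.0 - 172.31.255.255)
  192.168.0.0/16 (192.168.0.0 - 192.168.255.255)
Private (in 172.16.0.0/12)


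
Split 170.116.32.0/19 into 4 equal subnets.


New prefix = 19 + 2 = 21
Each subnet has 2048 addresses
  170.116.32.0/21
  170.116.40.0/21
  170.116.48.0/21
  170.116.56.0/21
Subnets: 170.116.32.0/21, 170.116.40.0/21, 170.116.48.0/21, 170.116.56.0/21


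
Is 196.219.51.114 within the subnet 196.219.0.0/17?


Subnet network: 196.219.0.0
Test IP AND mask: 196.219.0.0
Yes, 196.219.51.114 is in 196.219.0.0/17


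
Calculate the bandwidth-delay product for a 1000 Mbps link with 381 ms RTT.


BDP = bandwidth * RTT
= 1000 Mbps * 381 ms
= 1000 * 1e6 * 381 / 1000 bits
= 381000000 bits
= 47625000 bytes
= 46508.7891 KB
BDP = 381000000 bits (47625000 bytes)


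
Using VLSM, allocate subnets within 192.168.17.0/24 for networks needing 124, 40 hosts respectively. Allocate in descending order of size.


124 hosts -> /25 (126 usable): 192.168.17.0/25
40 hosts -> /26 (62 usable): 192.168.17.128/26
Allocation: 192.168.17.0/25 (124 hosts, 126 usable); 192.168.17.128/26 (40 hosts, 62 usable)


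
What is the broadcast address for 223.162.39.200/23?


Network: 223.162.38.0/23
Host bits = 9
Set all host bits to 1:
Broadcast: 223.162.39.255


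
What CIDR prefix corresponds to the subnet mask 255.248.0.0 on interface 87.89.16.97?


Binary: 11111111.11111000.00000000.00000000
Count leading 1s
Prefix: /13


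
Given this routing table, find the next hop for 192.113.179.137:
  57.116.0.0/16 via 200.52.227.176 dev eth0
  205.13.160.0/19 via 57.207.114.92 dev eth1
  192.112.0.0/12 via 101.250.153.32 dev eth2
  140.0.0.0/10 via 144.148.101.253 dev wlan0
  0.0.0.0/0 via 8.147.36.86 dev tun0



Longest prefix match for 192.113.179.137:
  /16 57.116.0.0: no
  /19 205.13.160.0: no
  /12 192.112.0.0: MATCH
  /10 140.0.0.0: no
  /0 0.0.0.0: MATCH
Selected: next-hop 101.250.153.32 via eth2 (matched /12)


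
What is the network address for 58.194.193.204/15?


IP:   00111010.11000010.11000001.11001100
Mask: 11111111.11111110.00000000.00000000
AND operation:
Net:  00111010.11000010.00000000.00000000
Network: 58.194.0.0/15


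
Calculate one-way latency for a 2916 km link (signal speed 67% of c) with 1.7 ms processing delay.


Speed = 0.67 * 3e5 km/s = 201000 km/s
Propagation delay = 2916 / 201000 = 0.0145 s = 14.5075 ms
Processing delay = 1.7 ms
Total one-way latency = 16.2075 ms


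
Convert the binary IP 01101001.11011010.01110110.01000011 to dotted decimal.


01101001 = 105
11011010 = 218
01110110 = 118
01000011 = 67
IP: 105.218.118.67


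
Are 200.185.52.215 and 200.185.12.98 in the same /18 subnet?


Mask: 255.255.192.0
200.185.52.215 AND mask = 200.185.0.0
200.185.12.98 AND mask = 200.185.0.0
Yes, same subnet (200.185.0.0)


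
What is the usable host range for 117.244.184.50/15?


Network: 117.244.0.0
Broadcast: 117.245.255.255
First usable = network + 1
Last usable = broadcast - 1
Range: 117.244.0.1 to 117.245.255.254


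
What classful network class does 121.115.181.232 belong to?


First octet: 121
Binary: 01111001
0xxxxxxx -> Class A (1-126)
Class A, default mask 255.0.0.0 (/8)


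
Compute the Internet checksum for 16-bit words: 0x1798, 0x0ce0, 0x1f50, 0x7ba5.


Sum all words (with carry folding):
+ 0x1798 = 0x1798
+ 0x0ce0 = 0x2478
+ 0x1f50 = 0x43c8
+ 0x7ba5 = 0xbf6d
One's complement: ~0xbf6d
Checksum = 0x4092


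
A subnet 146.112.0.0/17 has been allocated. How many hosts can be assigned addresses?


Host bits = 32 - 17 = 15
Total addresses = 2^15 = 32768
Usable = total - 2 (network and broadcast)
Usable hosts: 32766


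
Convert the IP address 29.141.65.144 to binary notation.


29 = 00011101
141 = 10001101
65 = 01000001
144 = 10010000
Binary: 00011101.10001101.01000001.10010000


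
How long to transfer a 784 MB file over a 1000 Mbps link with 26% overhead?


Effective throughput = 1000 * (1 - 26/100) = 740 Mbps
File size in Mb = 784 * 8 = 6272 Mb
Time = 6272 / 740
Time = 8.4757 seconds


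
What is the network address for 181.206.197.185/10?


IP:   10110101.11001110.11000101.10111001
Mask: 11111111.11000000.00000000.00000000
AND operation:
Net:  10110101.11000000.00000000.00000000
Network: 181.192.0.0/10


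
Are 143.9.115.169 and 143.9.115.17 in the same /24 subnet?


Mask: 255.255.255.0
143.9.115.169 AND mask = 143.9.115.0
143.9.115.17 AND mask = 143.9.115.0
Yes, same subnet (143.9.115.0)


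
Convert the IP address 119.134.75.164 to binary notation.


119 = 01110111
134 = 10000110
75 = 01001011
164 = 10100100
Binary: 01110111.10000110.01001011.10100100


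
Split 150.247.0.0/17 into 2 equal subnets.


New prefix = 17 + 1 = 18
Each subnet has 16384 addresses
  150.247.0.0/18
  150.247.64.0/18
Subnets: 150.247.0.0/18, 150.247.64.0/18


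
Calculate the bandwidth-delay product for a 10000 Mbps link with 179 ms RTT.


BDP = bandwidth * RTT
= 10000 Mbps * 179 ms
= 10000 * 1e6 * 179 / 1000 bits
= 1790000000 bits
= 223750000 bytes
= 218505.8594 KB
BDP = 1790000000 bits (223750000 bytes)


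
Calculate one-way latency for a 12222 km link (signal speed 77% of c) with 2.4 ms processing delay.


Speed = 0.77 * 3e5 km/s = 231000 km/s
Propagation delay = 12222 / 231000 = 0.0529 s = 52.9091 ms
Processing delay = 2.4 ms
Total one-way latency = 55.3091 ms


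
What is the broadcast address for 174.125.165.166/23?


Network: 174.125.164.0/23
Host bits = 9
Set all host bits to 1:
Broadcast: 174.125.165.255


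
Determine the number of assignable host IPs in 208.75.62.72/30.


Host bits = 32 - 30 = 2
Total addresses = 2^2 = 4
Usable = total - 2 (network and broadcast)
Usable hosts: 2


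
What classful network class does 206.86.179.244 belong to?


First octet: 206
Binary: 11001110
110xxxxx -> Class C (192-223)
Class C, default mask 255.255.255.0 (/24)


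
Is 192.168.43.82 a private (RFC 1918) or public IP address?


RFC 1918 private ranges:
  10.0.0.0/8 (10.0.0.0 - 10.255.255.255)
  172.16.0.0/12 (172.16.0.0 - 172.31.255.255)
  192.168.0.0/16 (192.168.0.0 - 192.168.255.255)
Private (in 192.168.0.0/16)


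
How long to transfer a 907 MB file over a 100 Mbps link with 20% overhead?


Effective throughput = 100 * (1 - 20/100) = 80 Mbps
File size in Mb = 907 * 8 = 7256 Mb
Time = 7256 / 80
Time = 90.7 seconds


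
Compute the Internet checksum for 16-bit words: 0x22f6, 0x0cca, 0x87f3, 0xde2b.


Sum all words (with carry folding):
+ 0x22f6 = 0x22f6
+ 0x0cca = 0x2fc0
+ 0x87f3 = 0xb7b3
+ 0xde2b = 0x95df
One's complement: ~0x95df
Checksum = 0x6a20


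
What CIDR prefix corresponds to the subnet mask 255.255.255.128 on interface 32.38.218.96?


Binary: 11111111.11111111.11111111.10000000
Count leading 1s
Prefix: /25


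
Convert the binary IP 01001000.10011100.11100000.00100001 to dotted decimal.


01001000 = 72
10011100 = 156
11100000 = 224
00100001 = 33
IP: 72.156.224.33


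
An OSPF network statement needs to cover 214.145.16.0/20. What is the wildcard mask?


Subnet mask: 255.255.240.0
Wildcard = 255.255.255.255 - subnet mask
255 - 255 = 0
255 - 255 = 0
255 - 240 = 15
255 - 0 = 255
Wildcard: 0.0.15.255


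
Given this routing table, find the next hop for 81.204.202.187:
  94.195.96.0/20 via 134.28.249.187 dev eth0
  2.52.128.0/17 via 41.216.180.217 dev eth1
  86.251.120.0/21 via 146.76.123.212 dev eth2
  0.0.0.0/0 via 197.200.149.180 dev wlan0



Longest prefix match for 81.204.202.187:
  /20 94.195.96.0: no
  /17 2.52.128.0: no
  /21 86.251.120.0: no
  /0 0.0.0.0: MATCH
Selected: next-hop 197.200.149.180 via wlan0 (matched /0)


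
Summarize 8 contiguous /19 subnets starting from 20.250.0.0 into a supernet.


Original prefix: /19
Number of subnets: 8 = 2^3
New prefix = 19 - 3 = 16
Supernet: 20.250.0.0/16


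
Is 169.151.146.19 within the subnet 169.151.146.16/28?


Subnet network: 169.151.146.16
Test IP AND mask: 169.151.146.16
Yes, 169.151.146.19 is in 169.151.146.16/28


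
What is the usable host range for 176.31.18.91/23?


Network: 176.31.18.0
Broadcast: 176.31.19.255
First usable = network + 1
Last usable = broadcast - 1
Range: 176.31.18.1 to 176.31.19.254


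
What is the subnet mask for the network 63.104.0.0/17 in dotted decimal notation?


/17 means 17 network bits, 15 host bits
Binary: 11111111111111111000000000000000
Mask: 255.255.128.0


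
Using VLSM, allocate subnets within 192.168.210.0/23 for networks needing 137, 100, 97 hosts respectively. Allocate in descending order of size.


137 hosts -> /24 (254 usable): 192.168.210.0/24
100 hosts -> /25 (126 usable): 192.168.211.0/25
97 hosts -> /25 (126 usable): 192.168.211.128/25
Allocation: 192.168.210.0/24 (137 hosts, 254 usable); 192.168.211.0/25 (100 hosts, 126 usable); 192.168.211.128/25 (97 hosts, 126 usable)
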